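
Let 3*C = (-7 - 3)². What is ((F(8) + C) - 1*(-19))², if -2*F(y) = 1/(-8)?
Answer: 6325225/2304 ≈ 2745.3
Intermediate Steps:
F(y) = 1/16 (F(y) = -½/(-8) = -½*(-⅛) = 1/16)
C = 100/3 (C = (-7 - 3)²/3 = (⅓)*(-10)² = (⅓)*100 = 100/3 ≈ 33.333)
((F(8) + C) - 1*(-19))² = ((1/16 + 100/3) - 1*(-19))² = (1603/48 + 19)² = (2515/48)² = 6325225/2304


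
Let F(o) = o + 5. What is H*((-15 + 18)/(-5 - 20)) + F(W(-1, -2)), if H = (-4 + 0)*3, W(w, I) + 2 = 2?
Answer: 161/25 ≈ 6.4400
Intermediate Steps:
W(w, I) = 0 (W(w, I) = -2 + 2 = 0)
F(o) = 5 + o
H = -12 (H = -4*3 = -12)
H*((-15 + 18)/(-5 - 20)) + F(W(-1, -2)) = -12*(-15 + 18)/(-5 - 20) + (5 + 0) = -36/(-25) + 5 = -36*(-1)/25 + 5 = -12*(-3/25) + 5 = 36/25 + 5 = 161/25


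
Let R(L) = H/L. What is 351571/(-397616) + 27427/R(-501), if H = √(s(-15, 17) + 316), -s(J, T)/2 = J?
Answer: -351571/397616 - 13740927*√346/346 ≈ -7.3872e+5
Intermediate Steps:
s(J, T) = -2*J
H = √346 (H = √(-2*(-15) + 316) = √(30 + 316) = √346 ≈ 18.601)
R(L) = √346/L
351571/(-397616) + 27427/R(-501) = 351571/(-397616) + 27427/((√346/(-501))) = 351571*(-1/397616) + 27427/((√346*(-1/501))) = -351571/397616 + 27427/((-√346/501)) = -351571/397616 + 27427*(-501*√346/346) = -351571/397616 - 13740927*√346/346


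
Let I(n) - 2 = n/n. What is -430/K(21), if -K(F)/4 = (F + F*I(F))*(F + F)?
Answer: 215/7056 ≈ 0.030471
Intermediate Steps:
I(n) = 3 (I(n) = 2 + n/n = 2 + 1 = 3)
K(F) = -32*F**2 (K(F) = -4*(F + F*3)*(F + F) = -4*(F + 3*F)*2*F = -4*4*F*2*F = -32*F**2)
-430/K(21) = -430/((-32*21**2)) = -430/((-32*441)) = -430/(-14112) = -430*(-1/14112) = 215/7056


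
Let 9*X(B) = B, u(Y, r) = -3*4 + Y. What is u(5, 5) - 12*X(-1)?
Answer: -17/3 ≈ -5.6667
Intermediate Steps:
u(Y, r) = -12 + Y
X(B) = B/9
u(5, 5) - 12*X(-1) = (-12 + 5) - 4*(-1)/3 = -7 - 12*(-1/9) = -7 + 4/3 = -17/3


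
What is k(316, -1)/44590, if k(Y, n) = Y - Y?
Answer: 0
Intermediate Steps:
k(Y, n) = 0
k(316, -1)/44590 = 0/44590 = 0*(1/44590) = 0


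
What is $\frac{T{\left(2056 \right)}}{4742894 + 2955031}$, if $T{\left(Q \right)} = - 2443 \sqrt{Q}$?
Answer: $- \frac{4886 \sqrt{514}}{7697925} \approx -0.01439$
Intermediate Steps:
$\frac{T{\left(2056 \right)}}{4742894 + 2955031} = \frac{\left(-2443\right) \sqrt{2056}}{4742894 + 2955031} = \frac{\left(-2443\right) 2 \sqrt{514}}{7697925} = - 4886 \sqrt{514} \cdot \frac{1}{7697925} = - \frac{4886 \sqrt{514}}{7697925}$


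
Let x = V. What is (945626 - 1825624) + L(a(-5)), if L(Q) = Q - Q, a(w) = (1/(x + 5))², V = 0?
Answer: -879998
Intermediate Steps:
x = 0
a(w) = 1/25 (a(w) = (1/(0 + 5))² = (1/5)² = (⅕)² = 1/25)
L(Q) = 0
(945626 - 1825624) + L(a(-5)) = (945626 - 1825624) + 0 = -879998 + 0 = -879998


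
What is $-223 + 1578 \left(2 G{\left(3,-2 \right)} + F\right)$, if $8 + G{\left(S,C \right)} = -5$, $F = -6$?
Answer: $-50719$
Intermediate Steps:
$G{\left(S,C \right)} = -13$ ($G{\left(S,C \right)} = -8 - 5 = -13$)
$-223 + 1578 \left(2 G{\left(3,-2 \right)} + F\right) = -223 + 1578 \left(2 \left(-13\right) - 6\right) = -223 + 1578 \left(-26 - 6\right) = -223 + 1578 \left(-32\right) = -223 - 50496 = -50719$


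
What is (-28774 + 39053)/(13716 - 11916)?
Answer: 10279/1800 ≈ 5.7106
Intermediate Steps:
(-28774 + 39053)/(13716 - 11916) = 10279/1800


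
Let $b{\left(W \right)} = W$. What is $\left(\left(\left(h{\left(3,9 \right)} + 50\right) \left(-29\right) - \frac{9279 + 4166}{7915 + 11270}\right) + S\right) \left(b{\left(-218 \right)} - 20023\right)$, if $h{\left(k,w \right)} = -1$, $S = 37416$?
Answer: $- \frac{931829020122}{1279} \approx -7.2856 \cdot 10^{8}$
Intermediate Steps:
$\left(\left(\left(h{\left(3,9 \right)} + 50\right) \left(-29\right) - \frac{9279 + 4166}{7915 + 11270}\right) + S\right) \left(b{\left(-218 \right)} - 20023\right) = \left(\left(\left(-1 + 50\right) \left(-29\right) - \frac{9279 + 4166}{7915 + 11270}\right) + 37416\right) \left(-218 - 20023\right) = \left(\left(49 \left(-29\right) - \frac{13445}{19185}\right) + 37416\right) \left(-20241\right) = \left(\left(-1421 - 13445 \cdot \frac{1}{19185}\right) + 37416\right) \left(-20241\right) = \left(\left(-1421 - \frac{2689}{3837}\right) + 37416\right) \left(-20241\right) = \left(- \frac{5455066}{3837} + 37416\right) \left(-20241\right) = \frac{138110126}{3837} \left(-20241\right) = - \frac{931829020122}{1279}$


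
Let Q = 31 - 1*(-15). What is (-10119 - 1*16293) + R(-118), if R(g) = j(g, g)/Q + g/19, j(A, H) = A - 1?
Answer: -23091777/874 ≈ -26421.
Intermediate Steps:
Q = 46 (Q = 31 + 15 = 46)
j(A, H) = -1 + A
R(g) = -1/46 + 65*g/874 (R(g) = (-1 + g)/46 + g/19 = (-1 + g)*(1/46) + g*(1/19) = (-1/46 + g/46) + g/19 = -1/46 + 65*g/874)
(-10119 - 1*16293) + R(-118) = (-10119 - 1*16293) + (-1/46 + (65/874)*(-118)) = (-10119 - 16293) + (-1/46 - 3835/437) = -26412 - 7689/874 = -23091777/874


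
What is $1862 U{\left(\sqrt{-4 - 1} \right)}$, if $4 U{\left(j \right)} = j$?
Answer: $\frac{931 i \sqrt{5}}{2} \approx 1040.9 i$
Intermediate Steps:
$U{\left(j \right)} = \frac{j}{4}$
$1862 U{\left(\sqrt{-4 - 1} \right)} = 1862 \frac{\sqrt{-4 - 1}}{4} = 1862 \frac{\sqrt{-5}}{4} = 1862 \frac{i \sqrt{5}}{4} = \frac{931 i \sqrt{5}}{2}$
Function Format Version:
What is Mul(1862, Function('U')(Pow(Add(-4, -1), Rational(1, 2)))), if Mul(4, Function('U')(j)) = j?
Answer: Mul(Rational(931, 2), I, Pow(5, Rational(1, 2))) ≈ Mul(1040.9, I)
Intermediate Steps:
Function('U')(j) = Mul(Rational(1, 4), j)
Mul(1862, Function('U')(Pow(Add(-4, -1), Rational(1, 2)))) = Mul(1862, Mul(Rational(1, 4), Pow(Add(-4, -1), Rational(1, 2)))) = Mul(1862, Mul(Rational(1, 4), Pow(-5, Rational(1, 2)))) = Mul(1862, Mul(Rational(1, 4), Mul(I, Pow(5, Rational(1, 2))))) = Mul(1862, Mul(Rational(1, 4), I, Pow(5, Rational(1, 2)))) = Mul(Rational(931, 2), I, Pow(5, Rational(1, 2)))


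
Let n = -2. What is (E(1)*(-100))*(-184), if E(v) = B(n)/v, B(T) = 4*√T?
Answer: 73600*I*√2 ≈ 1.0409e+5*I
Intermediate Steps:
E(v) = 4*I*√2/v (E(v) = (4*√(-2))/v = (4*(I*√2))/v = (4*I*√2)/v = 4*I*√2/v)
(E(1)*(-100))*(-184) = ((4*I*√2/1)*(-100))*(-184) = ((4*I*√2*1)*(-100))*(-184) = ((4*I*√2)*(-100))*(-184) = -400*I*√2*(-184) = 73600*I*√2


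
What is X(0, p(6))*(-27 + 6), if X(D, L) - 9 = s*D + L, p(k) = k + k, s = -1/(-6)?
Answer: -441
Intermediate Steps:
s = ⅙ (s = -1*(-⅙) = ⅙ ≈ 0.16667)
p(k) = 2*k
X(D, L) = 9 + L + D/6 (X(D, L) = 9 + (D/6 + L) = 9 + (L + D/6) = 9 + L + D/6)
X(0, p(6))*(-27 + 6) = (9 + 2*6 + (⅙)*0)*(-27 + 6) = (9 + 12 + 0)*(-21) = 21*(-21) = -441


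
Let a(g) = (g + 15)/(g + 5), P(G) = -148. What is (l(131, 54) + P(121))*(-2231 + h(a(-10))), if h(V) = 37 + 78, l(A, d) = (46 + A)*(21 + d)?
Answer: -27776732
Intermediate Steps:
l(A, d) = (21 + d)*(46 + A)
a(g) = (15 + g)/(5 + g)
h(V) = 115
(l(131, 54) + P(121))*(-2231 + h(a(-10))) = ((966 + 21*131 + 46*54 + 131*54) - 148)*(-2231 + 115) = ((966 + 2751 + 2484 + 7074) - 148)*(-2116) = (13275 - 148)*(-2116) = 13127*(-2116) = -27776732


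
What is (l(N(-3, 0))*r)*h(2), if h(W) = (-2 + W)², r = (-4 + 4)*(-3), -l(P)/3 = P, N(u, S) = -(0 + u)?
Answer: 0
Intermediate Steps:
N(u, S) = -u
l(P) = -3*P
r = 0 (r = 0*(-3) = 0)
(l(N(-3, 0))*r)*h(2) = (-(-3)*(-3)*0)*(-2 + 2)² = (-3*3*0)*0² = -9*0*0 = 0*0 = 0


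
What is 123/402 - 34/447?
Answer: 13771/59898 ≈ 0.22991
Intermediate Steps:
123/402 - 34/447 = 123*(1/402) - 34*1/447 = 41/134 - 34/447 = 13771/59898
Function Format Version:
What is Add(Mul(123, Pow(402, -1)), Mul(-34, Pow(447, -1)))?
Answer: Rational(13771, 59898) ≈ 0.22991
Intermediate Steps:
Add(Mul(123, Pow(402, -1)), Mul(-34, Pow(447, -1))) = Add(Mul(123, Rational(1, 402)), Mul(-34, Rational(1, 447))) = Add(Rational(41, 134), Rational(-34, 447)) = Rational(13771, 59898)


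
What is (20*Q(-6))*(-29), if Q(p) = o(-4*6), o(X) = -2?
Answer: 1160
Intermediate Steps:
Q(p) = -2
(20*Q(-6))*(-29) = (20*(-2))*(-29) = -40*(-29) = 1160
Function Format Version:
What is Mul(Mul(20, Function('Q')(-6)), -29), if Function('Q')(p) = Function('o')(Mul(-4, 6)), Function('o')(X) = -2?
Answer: 1160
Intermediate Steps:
Function('Q')(p) = -2
Mul(Mul(20, Function('Q')(-6)), -29) = Mul(Mul(20, -2), -29) = Mul(-40, -29) = 1160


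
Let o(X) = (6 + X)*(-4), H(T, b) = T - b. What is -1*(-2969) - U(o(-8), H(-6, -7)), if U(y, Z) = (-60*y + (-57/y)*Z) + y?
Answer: 27585/8 ≈ 3448.1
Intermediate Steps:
o(X) = -24 - 4*X
U(y, Z) = -59*y - 57*Z/y (U(y, Z) = (-60*y - 57*Z/y) + y = -59*y - 57*Z/y)
-1*(-2969) - U(o(-8), H(-6, -7)) = -1*(-2969) - (-59*(-24 - 4*(-8)) - 57*(-6 - 1*(-7))/(-24 - 4*(-8))) = 2969 - (-59*(-24 + 32) - 57*(-6 + 7)/(-24 + 32)) = 2969 - (-59*8 - 57*1/8) = 2969 - (-472 - 57*1*1/8) = 2969 - (-472 - 57/8) = 2969 - 1*(-3833/8) = 2969 + 3833/8 = 27585/8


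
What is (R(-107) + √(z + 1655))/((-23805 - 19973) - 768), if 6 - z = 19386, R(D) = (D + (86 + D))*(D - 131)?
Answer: -15232/22273 - 5*I*√709/44546 ≈ -0.68388 - 0.0029887*I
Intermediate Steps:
R(D) = (-131 + D)*(86 + 2*D) (R(D) = (86 + 2*D)*(-131 + D) = (-131 + D)*(86 + 2*D))
z = -19380 (z = 6 - 1*19386 = 6 - 19386 = -19380)
(R(-107) + √(z + 1655))/((-23805 - 19973) - 768) = ((-11266 - 176*(-107) + 2*(-107)²) + √(-19380 + 1655))/((-23805 - 19973) - 768) = ((-11266 + 18832 + 2*11449) + √(-17725))/(-43778 - 768) = ((-11266 + 18832 + 22898) + 5*I*√709)/(-44546) = (30464 + 5*I*√709)*(-1/44546) = -15232/22273 - 5*I*√709/44546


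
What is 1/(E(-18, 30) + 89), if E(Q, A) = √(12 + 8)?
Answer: 89/7901 - 2*√5/7901 ≈ 0.010698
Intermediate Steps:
E(Q, A) = 2*√5 (E(Q, A) = √20 = 2*√5)
1/(E(-18, 30) + 89) = 1/(2*√5 + 89) = 1/(89 + 2*√5)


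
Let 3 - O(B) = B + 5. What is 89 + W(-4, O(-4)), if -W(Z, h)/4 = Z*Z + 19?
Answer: -51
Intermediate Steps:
O(B) = -2 - B (O(B) = 3 - (B + 5) = 3 - (5 + B) = 3 + (-5 - B) = -2 - B)
W(Z, h) = -76 - 4*Z² (W(Z, h) = -4*(Z*Z + 19) = -4*(Z² + 19) = -4*(19 + Z²) = -76 - 4*Z²)
89 + W(-4, O(-4)) = 89 + (-76 - 4*(-4)²) = 89 + (-76 - 4*16) = 89 + (-76 - 64) = 89 - 140 = -51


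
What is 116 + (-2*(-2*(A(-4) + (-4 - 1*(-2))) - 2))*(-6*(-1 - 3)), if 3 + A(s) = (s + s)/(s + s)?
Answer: -172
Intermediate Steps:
A(s) = -2 (A(s) = -3 + (s + s)/(s + s) = -3 + (2*s)/((2*s)) = -3 + (2*s)*(1/(2*s)) = -3 + 1 = -2)
116 + (-2*(-2*(A(-4) + (-4 - 1*(-2))) - 2))*(-6*(-1 - 3)) = 116 + (-2*(-2*(-2 + (-4 - 1*(-2))) - 2))*(-6*(-1 - 3)) = 116 + (-2*(-2*(-2 + (-4 + 2)) - 2))*(-6*(-4)) = 116 - 2*(-2*(-2 - 2) - 2)*24 = 116 - 2*(-2*(-4) - 2)*24 = 116 - 2*(8 - 2)*24 = 116 - 2*6*24 = 116 - 12*24 = 116 - 288 = -172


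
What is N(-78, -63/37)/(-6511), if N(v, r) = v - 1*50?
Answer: 128/6511 ≈ 0.019659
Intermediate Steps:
N(v, r) = -50 + v (N(v, r) = v - 50 = -50 + v)
N(-78, -63/37)/(-6511) = (-50 - 78)/(-6511) = -128*(-1/6511) = 128/6511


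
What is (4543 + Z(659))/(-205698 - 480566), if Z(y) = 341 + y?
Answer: -5543/686264 ≈ -0.0080771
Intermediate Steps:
(4543 + Z(659))/(-205698 - 480566) = (4543 + (341 + 659))/(-205698 - 480566) = (4543 + 1000)/(-686264) = 5543*(-1/686264) = -5543/686264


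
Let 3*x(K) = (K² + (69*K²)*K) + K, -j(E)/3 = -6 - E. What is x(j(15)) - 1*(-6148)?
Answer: 5758573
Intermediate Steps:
j(E) = 18 + 3*E (j(E) = -3*(-6 - E) = 18 + 3*E)
x(K) = 23*K³ + K/3 + K²/3 (x(K) = ((K² + (69*K²)*K) + K)/3 = ((K² + 69*K³) + K)/3 = (K + K² + 69*K³)/3 = 23*K³ + K/3 + K²/3)
x(j(15)) - 1*(-6148) = (18 + 3*15)*(1 + (18 + 3*15) + 69*(18 + 3*15)²)/3 - 1*(-6148) = (18 + 45)*(1 + (18 + 45) + 69*(18 + 45)²)/3 + 6148 = (⅓)*63*(1 + 63 + 69*63²) + 6148 = (⅓)*63*(1 + 63 + 69*3969) + 6148 = (⅓)*63*(1 + 63 + 273861) + 6148 = (⅓)*63*273925 + 6148 = 5752425 + 6148 = 5758573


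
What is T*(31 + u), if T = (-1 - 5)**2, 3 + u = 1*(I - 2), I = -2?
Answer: 864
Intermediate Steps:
u = -7 (u = -3 + 1*(-2 - 2) = -3 + 1*(-4) = -3 - 4 = -7)
T = 36 (T = (-6)**2 = 36)
T*(31 + u) = 36*(31 - 7) = 36*24 = 864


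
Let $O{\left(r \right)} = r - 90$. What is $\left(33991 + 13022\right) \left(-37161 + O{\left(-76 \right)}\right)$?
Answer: $-1754854251$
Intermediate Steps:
$O{\left(r \right)} = -90 + r$ ($O{\left(r \right)} = r - 90 = -90 + r$)
$\left(33991 + 13022\right) \left(-37161 + O{\left(-76 \right)}\right) = \left(33991 + 13022\right) \left(-37161 - 166\right) = 47013 \left(-37161 - 166\right) = 47013 \left(-37327\right) = -1754854251$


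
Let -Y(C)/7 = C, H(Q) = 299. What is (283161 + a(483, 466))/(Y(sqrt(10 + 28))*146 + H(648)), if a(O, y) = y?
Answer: -84804473/39600991 - 289866794*sqrt(38)/39600991 ≈ -47.263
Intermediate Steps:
Y(C) = -7*C
(283161 + a(483, 466))/(Y(sqrt(10 + 28))*146 + H(648)) = (283161 + 466)/(-7*sqrt(10 + 28)*146 + 299) = 283627/(-7*sqrt(38)*146 + 299) = 283627/(-1022*sqrt(38) + 299) = 283627/(299 - 1022*sqrt(38))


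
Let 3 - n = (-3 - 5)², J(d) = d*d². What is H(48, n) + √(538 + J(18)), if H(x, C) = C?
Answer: -61 + 7*√130 ≈ 18.812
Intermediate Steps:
J(d) = d³
n = -61 (n = 3 - (-3 - 5)² = 3 - 1*(-8)² = 3 - 1*64 = 3 - 64 = -61)
H(48, n) + √(538 + J(18)) = -61 + √(538 + 18³) = -61 + √(538 + 5832) = -61 + √6370 = -61 + 7*√130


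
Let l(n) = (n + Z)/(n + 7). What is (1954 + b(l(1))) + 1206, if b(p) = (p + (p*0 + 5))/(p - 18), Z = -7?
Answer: 236983/75 ≈ 3159.8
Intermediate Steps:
l(n) = (-7 + n)/(7 + n) (l(n) = (n - 7)/(n + 7) = (-7 + n)/(7 + n))
b(p) = (5 + p)/(-18 + p) (b(p) = (p + (0 + 5))/(-18 + p) = (p + 5)/(-18 + p) = (5 + p)/(-18 + p))
(1954 + b(l(1))) + 1206 = (1954 + (5 + (-7 + 1)/(7 + 1))/(-18 + (-7 + 1)/(7 + 1))) + 1206 = (1954 + (5 - 6/8)/(-18 - 6/8)) + 1206 = (1954 + (5 + (⅛)*(-6))/(-18 + (⅛)*(-6))) + 1206 = (1954 + (5 - ¾)/(-18 - ¾)) + 1206 = (1954 + (17/4)/(-75/4)) + 1206 = (1954 - 4/75*17/4) + 1206 = (1954 - 17/75) + 1206 = 146533/75 + 1206 = 236983/75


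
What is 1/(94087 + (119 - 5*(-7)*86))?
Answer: 1/97216 ≈ 1.0286e-5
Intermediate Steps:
1/(94087 + (119 - 5*(-7)*86)) = 1/(94087 + (119 + 35*86)) = 1/(94087 + (119 + 3010)) = 1/(94087 + 3129) = 1/97216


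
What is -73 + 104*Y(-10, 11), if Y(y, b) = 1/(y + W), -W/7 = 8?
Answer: -2461/33 ≈ -74.576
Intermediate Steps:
W = -56 (W = -7*8 = -56)
Y(y, b) = 1/(-56 + y) (Y(y, b) = 1/(y - 56) = 1/(-56 + y))
-73 + 104*Y(-10, 11) = -73 + 104/(-56 - 10) = -73 + 104/(-66) = -73 + 104*(-1/66) = -73 - 52/33 = -2461/33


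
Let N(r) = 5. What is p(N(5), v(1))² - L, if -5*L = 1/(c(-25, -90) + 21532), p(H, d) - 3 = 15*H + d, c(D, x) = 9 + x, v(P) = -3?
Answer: 603309376/107255 ≈ 5625.0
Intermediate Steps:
p(H, d) = 3 + d + 15*H (p(H, d) = 3 + (15*H + d) = 3 + (d + 15*H) = 3 + d + 15*H)
L = -1/107255 (L = -1/(5*((9 - 90) + 21532)) = -1/(5*(-81 + 21532)) = -⅕/21451 = -⅕*1/21451 = -1/107255 ≈ -9.3236e-6)
p(N(5), v(1))² - L = (3 - 3 + 15*5)² - 1*(-1/107255) = (3 - 3 + 75)² + 1/107255 = 75² + 1/107255 = 5625 + 1/107255 = 603309376/107255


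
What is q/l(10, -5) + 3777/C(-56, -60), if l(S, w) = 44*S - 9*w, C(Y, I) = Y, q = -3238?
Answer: -2013173/27160 ≈ -74.123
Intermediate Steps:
l(S, w) = -9*w + 44*S
q/l(10, -5) + 3777/C(-56, -60) = -3238/(-9*(-5) + 44*10) + 3777/(-56) = -3238/(45 + 440) + 3777*(-1/56) = -3238/485 - 3777/56 = -2013173/27160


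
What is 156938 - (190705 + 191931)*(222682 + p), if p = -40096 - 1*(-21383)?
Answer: -78045725346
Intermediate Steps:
p = -18713 (p = -40096 + 21383 = -18713)
156938 - (190705 + 191931)*(222682 + p) = 156938 - (190705 + 191931)*(222682 - 18713) = 156938 - 382636*203969 = 156938 - 1*78045882284 = 156938 - 78045882284 = -78045725346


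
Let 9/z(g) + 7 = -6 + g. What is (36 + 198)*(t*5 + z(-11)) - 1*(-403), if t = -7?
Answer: -31499/4 ≈ -7874.8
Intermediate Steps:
z(g) = 9/(-13 + g) (z(g) = 9/(-7 + (-6 + g)) = 9/(-13 + g))
(36 + 198)*(t*5 + z(-11)) - 1*(-403) = (36 + 198)*(-7*5 + 9/(-13 - 11)) - 1*(-403) = 234*(-35 + 9/(-24)) + 403 = 234*(-35 + 9*(-1/24)) + 403 = 234*(-35 - 3/8) + 403 = 234*(-283/8) + 403 = -33111/4 + 403 = -31499/4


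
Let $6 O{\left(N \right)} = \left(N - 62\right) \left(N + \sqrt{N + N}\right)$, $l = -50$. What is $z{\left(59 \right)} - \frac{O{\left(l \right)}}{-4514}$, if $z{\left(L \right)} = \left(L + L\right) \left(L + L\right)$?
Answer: $\frac{94280804}{6771} - \frac{280 i}{6771} \approx 13924.0 - 0.041353 i$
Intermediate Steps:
$O{\left(N \right)} = \frac{\left(-62 + N\right) \left(N + \sqrt{2} \sqrt{N}\right)}{6}$ ($O{\left(N \right)} = \frac{\left(N - 62\right) \left(N + \sqrt{N + N}\right)}{6} = \frac{\left(-62 + N\right) \left(N + \sqrt{2 N}\right)}{6} = \frac{\left(-62 + N\right) \left(N + \sqrt{2} \sqrt{N}\right)}{6}$)
$z{\left(L \right)} = 4 L^{2}$ ($z{\left(L \right)} = 2 L 2 L = 4 L^{2}$)
$z{\left(59 \right)} - \frac{O{\left(l \right)}}{-4514} = 4 \cdot 59^{2} - \frac{\left(- \frac{31}{3}\right) \left(-50\right) + \frac{\left(-50\right)^{2}}{6} - \frac{31 \sqrt{2} \sqrt{-50}}{3} + \frac{\sqrt{2} \left(-50\right)^{\frac{3}{2}}}{6}}{-4514} = 4 \cdot 3481 - \left(\frac{1550}{3} + \frac{1}{6} \cdot 2500 - \frac{31 \sqrt{2} \cdot 5 i \sqrt{2}}{3} + \frac{\sqrt{2} \left(- 250 i \sqrt{2}\right)}{6}\right) \left(- \frac{1}{4514}\right) = 13924 - \left(\frac{1550}{3} + \frac{1250}{3} - \frac{310 i}{3} - \frac{250 i}{3}\right) \left(- \frac{1}{4514}\right) = 13924 - \left(\frac{2800}{3} - \frac{560 i}{3}\right) \left(- \frac{1}{4514}\right) = 13924 - \left(- \frac{1400}{6771} + \frac{280 i}{6771}\right) = 13924 + \left(\frac{1400}{6771} - \frac{280 i}{6771}\right) = \frac{94280804}{6771} - \frac{280 i}{6771}$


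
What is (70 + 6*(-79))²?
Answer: 163216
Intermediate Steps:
(70 + 6*(-79))² = (70 - 474)² = (-404)² = 163216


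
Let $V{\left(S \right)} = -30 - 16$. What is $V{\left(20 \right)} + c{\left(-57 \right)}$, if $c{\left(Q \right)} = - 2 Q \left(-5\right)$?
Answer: $-616$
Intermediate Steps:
$V{\left(S \right)} = -46$ ($V{\left(S \right)} = -30 - 16 = -46$)
$c{\left(Q \right)} = 10 Q$
$V{\left(20 \right)} + c{\left(-57 \right)} = -46 + 10 \left(-57\right) = -46 - 570 = -616$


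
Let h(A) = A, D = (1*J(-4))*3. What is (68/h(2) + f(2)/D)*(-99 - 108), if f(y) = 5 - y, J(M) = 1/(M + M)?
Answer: -5382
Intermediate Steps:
J(M) = 1/(2*M)
D = -3/8 (D = (1*((½)/(-4)))*3 = (1*((½)*(-¼)))*3 = (1*(-⅛))*3 = -⅛*3 = -3/8 ≈ -0.37500)
(68/h(2) + f(2)/D)*(-99 - 108) = (68/2 + (5 - 1*2)/(-3/8))*(-99 - 108) = (68*(½) + (5 - 2)*(-8/3))*(-207) = (34 + 3*(-8/3))*(-207) = (34 - 8)*(-207) = 26*(-207) = -5382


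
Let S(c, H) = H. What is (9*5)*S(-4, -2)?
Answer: -90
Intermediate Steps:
(9*5)*S(-4, -2) = (9*5)*(-2) = 45*(-2) = -90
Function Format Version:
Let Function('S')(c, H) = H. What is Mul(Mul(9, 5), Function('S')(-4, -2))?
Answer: -90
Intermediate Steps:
Mul(Mul(9, 5), Function('S')(-4, -2)) = Mul(Mul(9, 5), -2) = Mul(45, -2) = -90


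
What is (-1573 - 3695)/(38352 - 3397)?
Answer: -5268/34955 ≈ -0.15071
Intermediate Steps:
(-1573 - 3695)/(38352 - 3397) = -5268/34955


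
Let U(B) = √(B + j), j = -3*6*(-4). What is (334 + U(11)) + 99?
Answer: 433 + √83 ≈ 442.11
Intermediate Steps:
j = 72 (j = -18*(-4) = 72)
U(B) = √(72 + B) (U(B) = √(B + 72) = √(72 + B))
(334 + U(11)) + 99 = (334 + √(72 + 11)) + 99 = (334 + √83) + 99 = 433 + √83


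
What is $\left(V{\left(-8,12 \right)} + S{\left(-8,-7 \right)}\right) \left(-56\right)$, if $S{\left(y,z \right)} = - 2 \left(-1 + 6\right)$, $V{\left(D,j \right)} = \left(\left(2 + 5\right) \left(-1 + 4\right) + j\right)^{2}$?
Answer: $-60424$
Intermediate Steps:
$V{\left(D,j \right)} = \left(21 + j\right)^{2}$ ($V{\left(D,j \right)} = \left(7 \cdot 3 + j\right)^{2} = \left(21 + j\right)^{2}$)
$S{\left(y,z \right)} = -10$ ($S{\left(y,z \right)} = \left(-2\right) 5 = -10$)
$\left(V{\left(-8,12 \right)} + S{\left(-8,-7 \right)}\right) \left(-56\right) = \left(\left(21 + 12\right)^{2} - 10\right) \left(-56\right) = \left(33^{2} - 10\right) \left(-56\right) = \left(1089 - 10\right) \left(-56\right) = 1079 \left(-56\right) = -60424$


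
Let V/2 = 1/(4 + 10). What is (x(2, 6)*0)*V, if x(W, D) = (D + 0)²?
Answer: 0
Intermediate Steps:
V = ⅐ (V = 2/(4 + 10) = 2/14 = 2*(1/14) = ⅐ ≈ 0.14286)
x(W, D) = D²
(x(2, 6)*0)*V = (6²*0)*(⅐) = (36*0)*(⅐) = 0*(⅐) = 0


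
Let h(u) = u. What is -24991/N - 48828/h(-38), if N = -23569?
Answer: 575888395/447811 ≈ 1286.0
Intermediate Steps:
-24991/N - 48828/h(-38) = -24991/(-23569) - 48828/(-38) = -24991*(-1/23569) - 48828*(-1/38) = 24991/23569 + 24414/19 = 575888395/447811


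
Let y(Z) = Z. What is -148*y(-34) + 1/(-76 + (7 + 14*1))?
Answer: 276759/55 ≈ 5032.0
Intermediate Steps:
-148*y(-34) + 1/(-76 + (7 + 14*1)) = -148*(-34) + 1/(-76 + (7 + 14*1)) = 5032 + 1/(-76 + (7 + 14)) = 5032 + 1/(-76 + 21) = 5032 + 1/(-55) = 5032 - 1/55 = 276759/55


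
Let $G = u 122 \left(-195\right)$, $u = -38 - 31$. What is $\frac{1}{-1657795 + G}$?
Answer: $- \frac{1}{16285} \approx -6.1406 \cdot 10^{-5}$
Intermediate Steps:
$u = -69$
$G = 1641510$ ($G = \left(-69\right) 122 \left(-195\right) = \left(-8418\right) \left(-195\right) = 1641510$)
$\frac{1}{-1657795 + G} = \frac{1}{-1657795 + 1641510} = \frac{1}{-16285} = - \frac{1}{16285}$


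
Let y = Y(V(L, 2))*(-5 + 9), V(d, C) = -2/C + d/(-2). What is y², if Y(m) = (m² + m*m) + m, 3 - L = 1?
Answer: 576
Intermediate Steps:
L = 2 (L = 3 - 1*1 = 3 - 1 = 2)
V(d, C) = -2/C - d/2 (V(d, C) = -2/C + d*(-½) = -2/C - d/2)
Y(m) = m + 2*m² (Y(m) = (m² + m²) + m = 2*m² + m = m + 2*m²)
y = 24 (y = ((-2/2 - ½*2)*(1 + 2*(-2/2 - ½*2)))*(-5 + 9) = ((-2*½ - 1)*(1 + 2*(-2*½ - 1)))*4 = ((-1 - 1)*(1 + 2*(-1 - 1)))*4 = -2*(1 + 2*(-2))*4 = -2*(1 - 4)*4 = -2*(-3)*4 = 6*4 = 24)
y² = 24² = 576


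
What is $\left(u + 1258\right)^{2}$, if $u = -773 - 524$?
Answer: $1521$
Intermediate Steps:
$u = -1297$ ($u = -773 - 524 = -1297$)
$\left(u + 1258\right)^{2} = \left(-1297 + 1258\right)^{2} = \left(-39\right)^{2} = 1521$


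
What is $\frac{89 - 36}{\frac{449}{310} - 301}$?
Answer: $- \frac{16430}{92861} \approx -0.17693$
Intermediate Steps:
$\frac{89 - 36}{\frac{449}{310} - 301} = \frac{53}{449 \cdot \frac{1}{310} - 301} = \frac{53}{\frac{449}{310} - 301} = \frac{53}{- \frac{92861}{310}} = 53 \left(- \frac{310}{92861}\right) = - \frac{16430}{92861}$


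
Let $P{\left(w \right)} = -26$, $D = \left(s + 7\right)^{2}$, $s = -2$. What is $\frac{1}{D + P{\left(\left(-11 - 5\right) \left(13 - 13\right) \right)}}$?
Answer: $-1$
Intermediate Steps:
$D = 25$ ($D = \left(-2 + 7\right)^{2} = 5^{2} = 25$)
$\frac{1}{D + P{\left(\left(-11 - 5\right) \left(13 - 13\right) \right)}} = \frac{1}{25 - 26} = \frac{1}{-1} = -1$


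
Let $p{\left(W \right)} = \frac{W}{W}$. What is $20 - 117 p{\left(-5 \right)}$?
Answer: $-97$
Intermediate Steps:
$p{\left(W \right)} = 1$
$20 - 117 p{\left(-5 \right)} = 20 - 117 = -97$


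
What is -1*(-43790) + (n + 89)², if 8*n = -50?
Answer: 810201/16 ≈ 50638.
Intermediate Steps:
n = -25/4 (n = (⅛)*(-50) = -25/4 ≈ -6.2500)
-1*(-43790) + (n + 89)² = -1*(-43790) + (-25/4 + 89)² = 43790 + (331/4)² = 43790 + 109561/16 = 810201/16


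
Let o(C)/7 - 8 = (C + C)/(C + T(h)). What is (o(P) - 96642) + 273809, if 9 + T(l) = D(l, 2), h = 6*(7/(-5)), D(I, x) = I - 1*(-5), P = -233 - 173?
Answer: 92694734/523 ≈ 1.7724e+5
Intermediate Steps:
P = -406
D(I, x) = 5 + I (D(I, x) = I + 5 = 5 + I)
h = -42/5 (h = 6*(7*(-⅕)) = 6*(-7/5) = -42/5 ≈ -8.4000)
T(l) = -4 + l (T(l) = -9 + (5 + l) = -4 + l)
o(C) = 56 + 14*C/(-62/5 + C) (o(C) = 56 + 7*((C + C)/(C + (-4 - 42/5))) = 56 + 7*((2*C)/(C - 62/5)) = 56 + 7*((2*C)/(-62/5 + C)) = 56 + 7*(2*C/(-62/5 + C)) = 56 + 14*C/(-62/5 + C))
(o(P) - 96642) + 273809 = (14*(-248 + 25*(-406))/(-62 + 5*(-406)) - 96642) + 273809 = (14*(-248 - 10150)/(-62 - 2030) - 96642) + 273809 = (14*(-10398)/(-2092) - 96642) + 273809 = (14*(-1/2092)*(-10398) - 96642) + 273809 = (36393/523 - 96642) + 273809 = -50507373/523 + 273809 = 92694734/523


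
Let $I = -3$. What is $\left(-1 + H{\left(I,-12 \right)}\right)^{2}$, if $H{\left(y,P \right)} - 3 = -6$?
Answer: $16$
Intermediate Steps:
$H{\left(y,P \right)} = -3$ ($H{\left(y,P \right)} = 3 - 6 = -3$)
$\left(-1 + H{\left(I,-12 \right)}\right)^{2} = \left(-1 - 3\right)^{2} = \left(-4\right)^{2} = 16$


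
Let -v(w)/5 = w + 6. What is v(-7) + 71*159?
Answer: 11294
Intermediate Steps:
v(w) = -30 - 5*w (v(w) = -5*(w + 6) = -5*(6 + w) = -30 - 5*w)
v(-7) + 71*159 = (-30 - 5*(-7)) + 71*159 = (-30 + 35) + 11289 = 5 + 11289 = 11294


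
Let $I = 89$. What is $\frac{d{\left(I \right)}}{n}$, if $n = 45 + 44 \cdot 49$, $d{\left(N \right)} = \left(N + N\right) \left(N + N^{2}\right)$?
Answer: $\frac{1425780}{2201} \approx 647.79$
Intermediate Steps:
$d{\left(N \right)} = 2 N \left(N + N^{2}\right)$
$n = 2201$ ($n = 45 + 2156 = 2201$)
$\frac{d{\left(I \right)}}{n} = \frac{2 \cdot 89^{2} \left(1 + 89\right)}{2201} = 2 \cdot 7921 \cdot 90 \cdot \frac{1}{2201} = 1425780 \cdot \frac{1}{2201} = \frac{1425780}{2201}$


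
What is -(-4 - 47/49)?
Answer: 243/49 ≈ 4.9592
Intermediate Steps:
-(-4 - 47/49) = -1*(-243/49) = 243/49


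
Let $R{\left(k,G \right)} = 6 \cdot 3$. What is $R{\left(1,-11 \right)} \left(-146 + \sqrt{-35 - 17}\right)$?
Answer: $-2628 + 36 i \sqrt{13} \approx -2628.0 + 129.8 i$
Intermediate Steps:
$R{\left(k,G \right)} = 18$
$R{\left(1,-11 \right)} \left(-146 + \sqrt{-35 - 17}\right) = 18 \left(-146 + \sqrt{-35 - 17}\right) = 18 \left(-146 + \sqrt{-52}\right) = 18 \left(-146 + 2 i \sqrt{13}\right) = -2628 + 36 i \sqrt{13}$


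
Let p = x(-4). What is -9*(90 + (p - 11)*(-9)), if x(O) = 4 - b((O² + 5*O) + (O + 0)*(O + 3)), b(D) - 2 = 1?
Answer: -1620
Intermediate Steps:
b(D) = 3 (b(D) = 2 + 1 = 3)
x(O) = 1 (x(O) = 4 - 1*3 = 4 - 3 = 1)
p = 1
-9*(90 + (p - 11)*(-9)) = -9*(90 + (1 - 11)*(-9)) = -9*(90 - 10*(-9)) = -9*(90 + 90) = -9*180 = -1620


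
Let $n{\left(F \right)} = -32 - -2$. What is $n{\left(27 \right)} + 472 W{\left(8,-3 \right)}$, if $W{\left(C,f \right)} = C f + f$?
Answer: $-12774$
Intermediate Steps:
$n{\left(F \right)} = -30$ ($n{\left(F \right)} = -32 + 2 = -30$)
$W{\left(C,f \right)} = f + C f$
$n{\left(27 \right)} + 472 W{\left(8,-3 \right)} = -30 + 472 \left(- 3 \left(1 + 8\right)\right) = -30 + 472 \left(\left(-3\right) 9\right) = -30 + 472 \left(-27\right) = -30 - 12744 = -12774$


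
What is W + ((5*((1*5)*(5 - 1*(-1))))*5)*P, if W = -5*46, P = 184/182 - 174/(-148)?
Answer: 4747465/3367 ≈ 1410.0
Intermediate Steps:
P = 14725/6734 (P = 184*(1/182) - 174*(-1/148) = 92/91 + 87/74 = 14725/6734 ≈ 2.1867)
W = -230
W + ((5*((1*5)*(5 - 1*(-1))))*5)*P = -230 + ((5*((1*5)*(5 - 1*(-1))))*5)*(14725/6734) = -230 + ((5*(5*(5 + 1)))*5)*(14725/6734) = -230 + ((5*(5*6))*5)*(14725/6734) = -230 + ((5*30)*5)*(14725/6734) = -230 + (150*5)*(14725/6734) = -230 + 750*(14725/6734) = -230 + 5521875/3367 = 4747465/3367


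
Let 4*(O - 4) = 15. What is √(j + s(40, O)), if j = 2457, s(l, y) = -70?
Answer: √2387 ≈ 48.857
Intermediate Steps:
O = 31/4 (O = 4 + (¼)*15 = 4 + 15/4 = 31/4 ≈ 7.7500)
√(j + s(40, O)) = √(2457 - 70) = √2387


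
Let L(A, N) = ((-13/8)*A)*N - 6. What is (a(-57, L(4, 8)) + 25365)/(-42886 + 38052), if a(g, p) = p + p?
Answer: -25249/4834 ≈ -5.2232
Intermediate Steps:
L(A, N) = -6 - 13*A*N/8 (L(A, N) = ((-13*⅛)*A)*N - 6 = (-13*A/8)*N - 6 = -13*A*N/8 - 6 = -6 - 13*A*N/8)
a(g, p) = 2*p
(a(-57, L(4, 8)) + 25365)/(-42886 + 38052) = (2*(-6 - 13/8*4*8) + 25365)/(-42886 + 38052) = (2*(-6 - 52) + 25365)/(-4834) = (2*(-58) + 25365)*(-1/4834) = (-116 + 25365)*(-1/4834) = 25249*(-1/4834) = -25249/4834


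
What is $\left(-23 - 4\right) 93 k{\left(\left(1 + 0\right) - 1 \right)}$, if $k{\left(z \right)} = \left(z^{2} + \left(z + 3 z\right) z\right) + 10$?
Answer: $-25110$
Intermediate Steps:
$k{\left(z \right)} = 10 + 5 z^{2}$ ($k{\left(z \right)} = \left(z^{2} + 4 z z\right) + 10 = \left(z^{2} + 4 z^{2}\right) + 10 = 5 z^{2} + 10 = 10 + 5 z^{2}$)
$\left(-23 - 4\right) 93 k{\left(\left(1 + 0\right) - 1 \right)} = \left(-23 - 4\right) 93 \left(10 + 5 \left(\left(1 + 0\right) - 1\right)^{2}\right) = \left(-23 - 4\right) 93 \left(10 + 5 \left(1 - 1\right)^{2}\right) = \left(-27\right) 93 \left(10 + 5 \cdot 0^{2}\right) = - 2511 \left(10 + 5 \cdot 0\right) = - 2511 \left(10 + 0\right) = \left(-2511\right) 10 = -25110$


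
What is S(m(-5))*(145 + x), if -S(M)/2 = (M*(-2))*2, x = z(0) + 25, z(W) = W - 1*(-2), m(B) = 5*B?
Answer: -34400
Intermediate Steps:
z(W) = 2 + W (z(W) = W + 2 = 2 + W)
x = 27 (x = (2 + 0) + 25 = 2 + 25 = 27)
S(M) = 8*M (S(M) = -2*M*(-2)*2 = -2*(-2*M)*2 = -(-8)*M = 8*M)
S(m(-5))*(145 + x) = (8*(5*(-5)))*(145 + 27) = (8*(-25))*172 = -200*172 = -34400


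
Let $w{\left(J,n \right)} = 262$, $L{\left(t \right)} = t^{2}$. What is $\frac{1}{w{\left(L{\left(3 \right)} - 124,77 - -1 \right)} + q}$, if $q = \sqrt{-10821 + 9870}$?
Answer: $\frac{262}{69595} - \frac{i \sqrt{951}}{69595} \approx 0.0037646 - 0.00044311 i$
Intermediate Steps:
$q = i \sqrt{951}$ ($q = \sqrt{-951} = i \sqrt{951} \approx 30.838 i$)
$\frac{1}{w{\left(L{\left(3 \right)} - 124,77 - -1 \right)} + q} = \frac{1}{262 + i \sqrt{951}}$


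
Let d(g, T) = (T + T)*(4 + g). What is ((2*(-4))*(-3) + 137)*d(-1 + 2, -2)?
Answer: -3220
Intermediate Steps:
d(g, T) = 2*T*(4 + g) (d(g, T) = (2*T)*(4 + g) = 2*T*(4 + g))
((2*(-4))*(-3) + 137)*d(-1 + 2, -2) = ((2*(-4))*(-3) + 137)*(2*(-2)*(4 + (-1 + 2))) = (-8*(-3) + 137)*(2*(-2)*(4 + 1)) = (24 + 137)*(2*(-2)*5) = 161*(-20) = -3220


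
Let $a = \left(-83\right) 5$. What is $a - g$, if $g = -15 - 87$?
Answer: $-313$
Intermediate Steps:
$g = -102$ ($g = -15 - 87 = -102$)
$a = -415$
$a - g = -415 - -102 = -415 + 102 = -313$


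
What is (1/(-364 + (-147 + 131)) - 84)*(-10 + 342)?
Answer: -2649443/95 ≈ -27889.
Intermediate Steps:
(1/(-364 + (-147 + 131)) - 84)*(-10 + 342) = (1/(-364 - 16) - 84)*332 = (1/(-380) - 84)*332 = (-1/380 - 84)*332 = -31921/380*332 = -2649443/95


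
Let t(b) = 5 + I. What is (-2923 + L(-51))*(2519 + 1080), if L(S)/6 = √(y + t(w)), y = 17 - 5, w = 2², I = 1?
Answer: -10519877 + 64782*√2 ≈ -1.0428e+7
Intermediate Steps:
w = 4
t(b) = 6 (t(b) = 5 + 1 = 6)
y = 12
L(S) = 18*√2 (L(S) = 6*√(12 + 6) = 6*√18 = 6*(3*√2) = 18*√2)
(-2923 + L(-51))*(2519 + 1080) = (-2923 + 18*√2)*(2519 + 1080) = (-2923 + 18*√2)*3599 = -10519877 + 64782*√2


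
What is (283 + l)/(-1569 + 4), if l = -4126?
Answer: 3843/1565 ≈ 2.4556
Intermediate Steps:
(283 + l)/(-1569 + 4) = (283 - 4126)/(-1569 + 4) = -3843/(-1565) = -3843*(-1/1565) = 3843/1565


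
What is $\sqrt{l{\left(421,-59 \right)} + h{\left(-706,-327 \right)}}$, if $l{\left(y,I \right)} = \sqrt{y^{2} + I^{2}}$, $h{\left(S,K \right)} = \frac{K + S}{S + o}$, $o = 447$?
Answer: $\frac{\sqrt{267547 + 67081 \sqrt{180722}}}{259} \approx 20.715$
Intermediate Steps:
$h{\left(S,K \right)} = \frac{K + S}{447 + S}$ ($h{\left(S,K \right)} = \frac{K + S}{S + 447} = \frac{K + S}{447 + S}$)
$l{\left(y,I \right)} = \sqrt{I^{2} + y^{2}}$
$\sqrt{l{\left(421,-59 \right)} + h{\left(-706,-327 \right)}} = \sqrt{\sqrt{\left(-59\right)^{2} + 421^{2}} + \frac{-327 - 706}{447 - 706}} = \sqrt{\sqrt{3481 + 177241} + \frac{1}{-259} \left(-1033\right)} = \sqrt{\sqrt{180722} - - \frac{1033}{259}} = \sqrt{\sqrt{180722} + \frac{1033}{259}} = \sqrt{\frac{1033}{259} + \sqrt{180722}}$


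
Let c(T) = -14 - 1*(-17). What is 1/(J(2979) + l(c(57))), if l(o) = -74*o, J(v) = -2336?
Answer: -1/2558 ≈ -0.00039093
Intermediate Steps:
c(T) = 3 (c(T) = -14 + 17 = 3)
1/(J(2979) + l(c(57))) = 1/(-2336 - 74*3) = 1/(-2336 - 222) = 1/(-2558) = -1/2558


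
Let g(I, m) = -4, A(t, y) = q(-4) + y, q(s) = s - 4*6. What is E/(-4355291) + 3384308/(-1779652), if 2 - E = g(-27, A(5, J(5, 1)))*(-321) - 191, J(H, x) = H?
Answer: -3684426143324/1937725584683 ≈ -1.9014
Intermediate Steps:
q(s) = -24 + s (q(s) = s - 24 = -24 + s)
A(t, y) = -28 + y (A(t, y) = (-24 - 4) + y = -28 + y)
E = -1091 (E = 2 - (-4*(-321) - 191) = 2 - (1284 - 191) = 2 - 1*1093 = 2 - 1093 = -1091)
E/(-4355291) + 3384308/(-1779652) = -1091/(-4355291) + 3384308/(-1779652) = -1091*(-1/4355291) + 3384308*(-1/1779652) = 1091/4355291 - 846077/444913 = -3684426143324/1937725584683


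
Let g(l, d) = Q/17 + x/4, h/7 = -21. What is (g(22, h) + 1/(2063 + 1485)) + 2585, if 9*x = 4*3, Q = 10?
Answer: 467917387/180948 ≈ 2585.9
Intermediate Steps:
h = -147 (h = 7*(-21) = -147)
x = 4/3 (x = (4*3)/9 = (⅑)*12 = 4/3 ≈ 1.3333)
g(l, d) = 47/51 (g(l, d) = 10/17 + (4/3)/4 = 10*(1/17) + (4/3)*(¼) = 10/17 + ⅓ = 47/51)
(g(22, h) + 1/(2063 + 1485)) + 2585 = (47/51 + 1/(2063 + 1485)) + 2585 = (47/51 + 1/3548) + 2585 = 166807/180948 + 2585 = 467917387/180948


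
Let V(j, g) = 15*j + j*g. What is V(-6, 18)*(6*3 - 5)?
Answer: -2574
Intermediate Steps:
V(j, g) = 15*j + g*j
V(-6, 18)*(6*3 - 5) = (-6*(15 + 18))*(6*3 - 5) = (-6*33)*(18 - 5) = -198*13 = -2574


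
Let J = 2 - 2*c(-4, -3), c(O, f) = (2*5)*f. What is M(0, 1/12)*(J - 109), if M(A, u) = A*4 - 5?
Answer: 235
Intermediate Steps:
M(A, u) = -5 + 4*A (M(A, u) = 4*A - 5 = -5 + 4*A)
c(O, f) = 10*f
J = 62 (J = 2 - 20*(-3) = 2 - 2*(-30) = 2 + 60 = 62)
M(0, 1/12)*(J - 109) = (-5 + 4*0)*(62 - 109) = (-5 + 0)*(-47) = -5*(-47) = 235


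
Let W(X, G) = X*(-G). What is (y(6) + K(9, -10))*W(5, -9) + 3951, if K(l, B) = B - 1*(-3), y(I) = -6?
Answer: 3366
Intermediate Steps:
K(l, B) = 3 + B (K(l, B) = B + 3 = 3 + B)
W(X, G) = -G*X
(y(6) + K(9, -10))*W(5, -9) + 3951 = (-6 + (3 - 10))*(-1*(-9)*5) + 3951 = (-6 - 7)*45 + 3951 = -13*45 + 3951 = -585 + 3951 = 3366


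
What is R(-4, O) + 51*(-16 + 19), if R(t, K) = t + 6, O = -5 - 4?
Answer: 155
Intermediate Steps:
O = -9
R(t, K) = 6 + t
R(-4, O) + 51*(-16 + 19) = (6 - 4) + 51*(-16 + 19) = 2 + 51*3 = 2 + 153 = 155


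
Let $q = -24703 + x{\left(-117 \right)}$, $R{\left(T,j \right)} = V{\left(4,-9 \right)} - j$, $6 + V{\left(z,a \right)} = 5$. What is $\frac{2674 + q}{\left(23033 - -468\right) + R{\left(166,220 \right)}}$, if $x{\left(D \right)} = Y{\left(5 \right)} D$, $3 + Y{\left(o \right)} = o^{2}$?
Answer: $- \frac{8201}{7760} \approx -1.0568$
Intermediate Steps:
$Y{\left(o \right)} = -3 + o^{2}$
$V{\left(z,a \right)} = -1$ ($V{\left(z,a \right)} = -6 + 5 = -1$)
$x{\left(D \right)} = 22 D$ ($x{\left(D \right)} = \left(-3 + 5^{2}\right) D = \left(-3 + 25\right) D = 22 D$)
$R{\left(T,j \right)} = -1 - j$
$q = -27277$ ($q = -24703 + 22 \left(-117\right) = -24703 - 2574 = -27277$)
$\frac{2674 + q}{\left(23033 - -468\right) + R{\left(166,220 \right)}} = \frac{2674 - 27277}{\left(23033 - -468\right) - 221} = - \frac{24603}{\left(23033 + 468\right) - 221} = - \frac{24603}{23501 - 221} = - \frac{24603}{23280} = \left(-24603\right) \frac{1}{23280} = - \frac{8201}{7760}$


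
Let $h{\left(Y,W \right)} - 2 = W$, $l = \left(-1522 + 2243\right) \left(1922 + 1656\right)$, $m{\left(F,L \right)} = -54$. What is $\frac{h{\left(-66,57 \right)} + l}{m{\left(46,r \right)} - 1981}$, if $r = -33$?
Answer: $- \frac{234527}{185} \approx -1267.7$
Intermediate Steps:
$l = 2579738$ ($l = 721 \cdot 3578 = 2579738$)
$h{\left(Y,W \right)} = 2 + W$
$\frac{h{\left(-66,57 \right)} + l}{m{\left(46,r \right)} - 1981} = \frac{\left(2 + 57\right) + 2579738}{-54 - 1981} = \frac{59 + 2579738}{-2035} = 2579797 \left(- \frac{1}{2035}\right) = - \frac{234527}{185}$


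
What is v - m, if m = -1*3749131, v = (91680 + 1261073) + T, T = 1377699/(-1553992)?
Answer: 7928285543229/1553992 ≈ 5.1019e+6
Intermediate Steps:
T = -1377699/1553992 (T = 1377699*(-1/1553992) = -1377699/1553992 ≈ -0.88655)
v = 2102165962277/1553992 (v = (91680 + 1261073) - 1377699/1553992 = 1352753 - 1377699/1553992 = 2102165962277/1553992 ≈ 1.3528e+6)
m = -3749131
v - m = 2102165962277/1553992 - 1*(-3749131) = 2102165962277/1553992 + 3749131 = 7928285543229/1553992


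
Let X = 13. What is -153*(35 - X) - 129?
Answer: -3495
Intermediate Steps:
-153*(35 - X) - 129 = -153*(35 - 1*13) - 129 = -153*(35 - 13) - 129 = -153*22 - 129 = -3366 - 129 = -3495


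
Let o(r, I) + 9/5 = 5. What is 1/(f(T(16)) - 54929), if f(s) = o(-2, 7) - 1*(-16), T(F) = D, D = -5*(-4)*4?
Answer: -5/274549 ≈ -1.8212e-5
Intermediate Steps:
o(r, I) = 16/5 (o(r, I) = -9/5 + 5 = 16/5)
D = 80 (D = 20*4 = 80)
T(F) = 80
f(s) = 96/5 (f(s) = 16/5 - 1*(-16) = 16/5 + 16 = 96/5)
1/(f(T(16)) - 54929) = 1/(96/5 - 54929) = 1/(-274549/5) = -5/274549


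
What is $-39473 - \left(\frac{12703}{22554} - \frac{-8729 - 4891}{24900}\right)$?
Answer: $- \frac{369474118933}{9359910} \approx -39474.0$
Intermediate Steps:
$-39473 - \left(\frac{12703}{22554} - \frac{-8729 - 4891}{24900}\right) = -39473 - \frac{10391503}{9359910} = - \frac{369474118933}{9359910}$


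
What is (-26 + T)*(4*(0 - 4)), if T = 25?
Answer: 16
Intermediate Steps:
(-26 + T)*(4*(0 - 4)) = (-26 + 25)*(4*(0 - 4)) = -4*(-4) = -1*(-16) = 16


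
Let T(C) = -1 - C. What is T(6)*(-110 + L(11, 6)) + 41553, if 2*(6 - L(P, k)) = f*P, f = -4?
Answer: 42127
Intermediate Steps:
L(P, k) = 6 + 2*P (L(P, k) = 6 - (-2)*P = 6 + 2*P)
T(6)*(-110 + L(11, 6)) + 41553 = (-1 - 1*6)*(-110 + (6 + 2*11)) + 41553 = (-1 - 6)*(-110 + (6 + 22)) + 41553 = -7*(-110 + 28) + 41553 = -7*(-82) + 41553 = 574 + 41553 = 42127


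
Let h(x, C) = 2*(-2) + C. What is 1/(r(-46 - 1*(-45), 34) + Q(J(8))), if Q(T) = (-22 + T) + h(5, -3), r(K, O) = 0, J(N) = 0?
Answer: -1/29 ≈ -0.034483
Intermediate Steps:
h(x, C) = -4 + C
Q(T) = -29 + T (Q(T) = (-22 + T) + (-4 - 3) = (-22 + T) - 7 = -29 + T)
1/(r(-46 - 1*(-45), 34) + Q(J(8))) = 1/(0 + (-29 + 0)) = 1/(0 - 29) = 1/(-29) = -1/29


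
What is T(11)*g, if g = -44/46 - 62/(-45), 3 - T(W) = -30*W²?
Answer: 527996/345 ≈ 1530.4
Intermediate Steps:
T(W) = 3 + 30*W² (T(W) = 3 - (-30)*W² = 3 + 30*W²)
g = 436/1035 (g = -44*1/46 - 62*(-1/45) = -22/23 + 62/45 = 436/1035 ≈ 0.42126)
T(11)*g = (3 + 30*11²)*(436/1035) = (3 + 30*121)*(436/1035) = (3 + 3630)*(436/1035) = 3633*(436/1035) = 527996/345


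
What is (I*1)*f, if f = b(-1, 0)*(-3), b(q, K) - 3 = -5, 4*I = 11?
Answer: 33/2 ≈ 16.500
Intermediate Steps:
I = 11/4 (I = (¼)*11 = 11/4 ≈ 2.7500)
b(q, K) = -2 (b(q, K) = 3 - 5 = -2)
f = 6 (f = -2*(-3) = 6)
(I*1)*f = ((11/4)*1)*6 = (11/4)*6 = 33/2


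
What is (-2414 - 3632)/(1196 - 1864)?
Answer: 3023/334 ≈ 9.0509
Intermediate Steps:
(-2414 - 3632)/(1196 - 1864) = -6046/(-668) = -6046*(-1/668) = 3023/334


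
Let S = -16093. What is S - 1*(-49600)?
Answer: 33507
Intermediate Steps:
S - 1*(-49600) = -16093 - 1*(-49600) = -16093 + 49600 = 33507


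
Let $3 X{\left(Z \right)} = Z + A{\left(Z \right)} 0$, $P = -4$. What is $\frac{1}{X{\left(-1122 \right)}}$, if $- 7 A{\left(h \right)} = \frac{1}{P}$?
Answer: $- \frac{1}{374} \approx -0.0026738$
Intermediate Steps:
$A{\left(h \right)} = \frac{1}{28}$ ($A{\left(h \right)} = - \frac{1}{7 \left(-4\right)} = \left(- \frac{1}{7}\right) \left(- \frac{1}{4}\right) = \frac{1}{28}$)
$X{\left(Z \right)} = \frac{Z}{3}$ ($X{\left(Z \right)} = \frac{Z + \frac{1}{28} \cdot 0}{3} = \frac{Z + 0}{3} = \frac{Z}{3}$)
$\frac{1}{X{\left(-1122 \right)}} = \frac{1}{\frac{1}{3} \left(-1122\right)} = \frac{1}{-374} = - \frac{1}{374}$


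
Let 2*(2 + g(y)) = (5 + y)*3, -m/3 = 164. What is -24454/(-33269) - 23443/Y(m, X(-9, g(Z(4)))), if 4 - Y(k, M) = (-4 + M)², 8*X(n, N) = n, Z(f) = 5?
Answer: 2628950402/2495175 ≈ 1053.6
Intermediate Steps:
m = -492 (m = -3*164 = -492)
g(y) = 11/2 + 3*y/2 (g(y) = -2 + ((5 + y)*3)/2 = -2 + (15 + 3*y)/2 = -2 + (15/2 + 3*y/2) = 11/2 + 3*y/2)
X(n, N) = n/8
Y(k, M) = 4 - (-4 + M)²
-24454/(-33269) - 23443/Y(m, X(-9, g(Z(4)))) = -24454/(-33269) - 23443/(4 - (-4 + (⅛)*(-9))²) = -24454*(-1/33269) - 23443/(4 - (-4 - 9/8)²) = 24454/33269 - 23443/(4 - (-41/8)²) = 24454/33269 - 23443/(4 - 1*1681/64) = 24454/33269 - 23443/(4 - 1681/64) = 24454/33269 - 23443/(-1425/64) = 24454/33269 - 23443*(-64/1425) = 24454/33269 + 1500352/1425 = 2628950402/2495175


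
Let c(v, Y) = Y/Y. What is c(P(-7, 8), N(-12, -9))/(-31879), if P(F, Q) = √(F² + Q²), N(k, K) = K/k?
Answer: -1/31879 ≈ -3.1369e-5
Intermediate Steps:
c(v, Y) = 1
c(P(-7, 8), N(-12, -9))/(-31879) = 1/(-31879) = 1*(-1/31879) = -1/31879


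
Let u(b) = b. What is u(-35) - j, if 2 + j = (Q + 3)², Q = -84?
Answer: -6594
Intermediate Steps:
j = 6559 (j = -2 + (-84 + 3)² = -2 + (-81)² = -2 + 6561 = 6559)
u(-35) - j = -35 - 1*6559 = -35 - 6559 = -6594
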